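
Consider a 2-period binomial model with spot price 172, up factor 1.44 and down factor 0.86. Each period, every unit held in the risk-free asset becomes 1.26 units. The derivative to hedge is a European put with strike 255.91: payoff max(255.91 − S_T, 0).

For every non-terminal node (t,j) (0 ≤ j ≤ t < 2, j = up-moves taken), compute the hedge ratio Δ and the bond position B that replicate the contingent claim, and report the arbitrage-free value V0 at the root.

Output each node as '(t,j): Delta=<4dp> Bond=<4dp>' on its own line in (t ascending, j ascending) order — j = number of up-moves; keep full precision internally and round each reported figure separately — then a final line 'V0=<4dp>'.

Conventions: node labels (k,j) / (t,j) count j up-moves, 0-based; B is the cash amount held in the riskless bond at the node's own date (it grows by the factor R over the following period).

(0,0): Delta=-0.4472 Bond=96.2992
(1,0): Delta=-1.0000 Bond=203.1032
(1,1): Delta=-0.2987 Bond=84.5423
V0=19.3761

The replicating-portfolio and risk-neutral prices coincide; use p* = (1.26−0.86)/(1.44−0.86) = 0.6897 for the latter.
Expiry values: V(2,0)=128.6988, V(2,1)=42.9052, V(2,2)=0.0000
(1,0): S=147.9200. Δ = (V_up−V_dn)/(S_up−S_dn) = (42.9052−128.6988)/(213.0048−127.2112) = -1.0000. V = [p*·42.9052 + (1−p*)·128.6988]/1.26 = 55.1832. B = V − Δ·S = 203.1032.
(1,1): S=247.6800. Δ = (V_up−V_dn)/(S_up−S_dn) = (0.0000−42.9052)/(356.6592−213.0048) = -0.2987. V = [p*·0.0000 + (1−p*)·42.9052]/1.26 = 10.5678. B = V − Δ·S = 84.5423.
(0,0): S=172.0000. Δ = (V_up−V_dn)/(S_up−S_dn) = (10.5678−55.1832)/(247.6800−147.9200) = -0.4472. V = [p*·10.5678 + (1−p*)·55.1832]/1.26 = 19.3761. B = V − Δ·S = 96.2992.
Verification: the root portfolio costs Δ(0,0)·S0 + B(0,0) = 19.3761, matching V0.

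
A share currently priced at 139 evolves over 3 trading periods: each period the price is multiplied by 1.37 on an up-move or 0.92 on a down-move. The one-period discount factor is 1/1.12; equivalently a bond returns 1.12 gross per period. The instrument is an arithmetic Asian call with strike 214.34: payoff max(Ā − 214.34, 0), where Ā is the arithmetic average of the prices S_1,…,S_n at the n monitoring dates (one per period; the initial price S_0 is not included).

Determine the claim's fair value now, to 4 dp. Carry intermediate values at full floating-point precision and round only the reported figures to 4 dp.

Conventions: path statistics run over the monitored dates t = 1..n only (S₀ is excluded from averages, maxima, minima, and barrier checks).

Set p* = 0.4444 (from d < R < u); the path-dependent value is the discounted p*-expectation over all price paths.
Enumerate all 2^3 = 8 price paths (U = up ×1.37, D = down ×0.92); each path with k up-moves has probability p*^k·(1−p*)^(3−k).
DDD: Ā=117.9224, payoff=0.0000, prob=0.171468
UDD: Ā=175.6019, payoff=0.0000, prob=0.137174
DUD: Ā=154.7519, payoff=0.0000, prob=0.137174
UUD: Ā=230.4457, payoff=16.1057, prob=0.109739
DDU: Ā=135.5699, payoff=0.0000, prob=0.137174
UDU: Ā=201.8812, payoff=0.0000, prob=0.109739
DUU: Ā=181.0312, payoff=0.0000, prob=0.109739
UUU: Ā=269.5791, payoff=55.2391, prob=0.087791
Price = Σ prob·payoff / R^3 = 6.616948 / 1.404928 = 4.7098

price = 4.7098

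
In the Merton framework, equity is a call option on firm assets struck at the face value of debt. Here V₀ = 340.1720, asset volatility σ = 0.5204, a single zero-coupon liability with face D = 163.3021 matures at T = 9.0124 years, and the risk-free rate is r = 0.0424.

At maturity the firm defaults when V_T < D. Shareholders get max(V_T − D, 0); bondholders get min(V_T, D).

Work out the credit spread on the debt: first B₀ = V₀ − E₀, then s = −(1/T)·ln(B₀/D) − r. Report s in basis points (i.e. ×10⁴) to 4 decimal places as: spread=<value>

Work the structural quantities from V₀ = 340.1720 against face 163.3021:
d₁ = [ln(V₀/D) + (r + σ²/2)T] / (σ√T)
   = [ln(340.1720/163.3021) + (0.0424 + 0.5·0.5204²)·9.0124] / (0.5204·√9.0124)
   = [0.733850 + 1.602478] / 1.562275 = 1.495465
d₂ = d₁ − σ√T = 1.495465 − 1.562275 = -0.066811
N(d₁) = 0.932603,  N(d₂) = 0.473366,  e^(−rT) = 0.682409
E₀ = V₀·N(d₁) − D·e^(−rT)·N(d₂)
   = 340.1720·0.932603 − 163.3021·0.682409·0.473366 = 264.494161
B₀ = V₀ − E₀ = 340.1720 − 264.494161 = 75.677839
spread = −(1/T)·ln(B₀/D) − r = −(1/9.0124)·ln(75.677839/163.3021) − 0.0424 = 0.04293981
in basis points: 0.04293981 × 10⁴ = 429.3981 bp

spread=429.3981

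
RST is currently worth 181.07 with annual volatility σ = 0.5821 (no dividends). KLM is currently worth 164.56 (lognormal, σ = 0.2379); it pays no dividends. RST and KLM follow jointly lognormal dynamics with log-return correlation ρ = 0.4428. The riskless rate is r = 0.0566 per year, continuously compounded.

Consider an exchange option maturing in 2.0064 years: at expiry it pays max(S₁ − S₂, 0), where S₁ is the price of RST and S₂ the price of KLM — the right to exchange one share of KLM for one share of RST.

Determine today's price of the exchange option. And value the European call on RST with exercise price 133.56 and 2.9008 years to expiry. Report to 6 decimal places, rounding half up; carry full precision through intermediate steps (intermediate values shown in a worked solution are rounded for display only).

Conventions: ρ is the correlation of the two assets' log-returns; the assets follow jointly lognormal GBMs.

exchange price = 58.517985
price(RST call K=133.56) = 95.308052

σ_eff = √(σ₁² + σ₂² − 2ρσ₁σ₂) = √(0.5821² + 0.2379² − 2·0.4428·0.5821·0.2379) = 0.522300
d₁ = (ln(S₁/S₂) + (q₂ − q₁ + σ_eff²/2)T) / (σ_eff√T) = (ln(181.07/164.56) + (0.0 − 0.0 + 0.136399)·2.0064) / 0.739825 = 0.499144
d₂ = d₁ − σ_eff√T = 0.499144 − 0.739825 = -0.240681
N(d₁) = 0.691161,  N(d₂) = 0.404901
V = S₁·e^{−q₁T}·N(d₁) − S₂·e^{−q₂T}·N(d₂) = 125.148505 − 66.630520 = 58.517985
[vanilla: RST call K=133.56]
σ√T = 0.5821·√2.9008 = 0.991417
d₁ = (ln(S/K) + (r+σ²/2)T) / (σ√T) = (ln(181.07/133.56) + (0.0566+0.5821²/2)·2.9008) / 0.991417 = (0.304333 + 0.655639) / 0.991417 = 0.968283
d₂ = d₁ − σ√T = 0.968283 − 0.991417 = -0.023135
e^{−rT} = 0.848585
N(d₁) = 0.833548,  N(d₂) = 0.490771
price = S·N(d₁) − K·e^{−rT}·N(d₂) = 150.930612 − 55.622559 = 95.308052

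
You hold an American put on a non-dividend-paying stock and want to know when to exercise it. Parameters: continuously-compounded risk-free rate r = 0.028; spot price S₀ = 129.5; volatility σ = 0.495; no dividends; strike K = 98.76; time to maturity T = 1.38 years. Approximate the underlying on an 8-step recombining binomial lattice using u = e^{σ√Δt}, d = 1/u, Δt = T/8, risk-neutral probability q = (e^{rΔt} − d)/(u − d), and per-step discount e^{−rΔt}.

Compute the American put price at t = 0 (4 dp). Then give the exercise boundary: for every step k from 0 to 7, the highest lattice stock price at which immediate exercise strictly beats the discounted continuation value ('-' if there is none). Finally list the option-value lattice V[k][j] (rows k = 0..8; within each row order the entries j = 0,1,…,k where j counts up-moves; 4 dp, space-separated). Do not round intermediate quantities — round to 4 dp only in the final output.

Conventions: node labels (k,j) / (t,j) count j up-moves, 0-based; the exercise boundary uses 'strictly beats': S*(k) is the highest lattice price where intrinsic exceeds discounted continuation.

Δt=0.17250, u=1.22825, d=0.81417, q=0.46048, disc=e^(-rΔt)=0.99518
k=8 terminal: V=max(K-S,0) → 73.7577 61.0416 41.8583 12.9185 0.0000 0.0000 0.0000 0.0000 0.0000
k=7: j=0 S=30.7091 intr=68.0509 cont=67.5751 V=68.0509[EX]; j=1 S=46.3275 intr=52.4325 cont=51.9566 V=52.4325[EX]; j=2 S=69.8894 intr=28.8706 cont=28.3947 V=28.8706[EX]; j=3 S=105.4347 intr=0.0000 cont=6.9362 V=6.9362[hold]; j=4 S=159.0581 intr=0.0000 cont=0.0000 V=0.0000[hold]; j=5 S=239.9541 intr=0.0000 cont=0.0000 V=0.0000[hold]; j=6 S=361.9933 intr=0.0000 cont=0.0000 V=0.0000[hold]; j=7 S=546.1007 intr=0.0000 cont=0.0000 V=0.0000[hold]  S*(7)=69.8894
k=6: j=0 S=37.7184 intr=61.0416 cont=60.5658 V=61.0416[EX]; j=1 S=56.9017 intr=41.8583 cont=41.3824 V=41.8583[EX]; j=2 S=85.8415 intr=12.9185 cont=18.6799 V=18.6799[hold]; j=3 S=129.5000 intr=0.0000 cont=3.7242 V=3.7242[hold]; j=4 S=195.3629 intr=0.0000 cont=0.0000 V=0.0000[hold]; j=5 S=294.7232 intr=0.0000 cont=0.0000 V=0.0000[hold]; j=6 S=444.6176 intr=0.0000 cont=0.0000 V=0.0000[hold]  S*(6)=56.9017
k=5: j=0 S=46.3275 intr=52.4325 cont=51.9566 V=52.4325[EX]; j=1 S=69.8894 intr=28.8706 cont=31.0350 V=31.0350[hold]; j=2 S=105.4347 intr=0.0000 cont=11.7364 V=11.7364[hold]; j=3 S=159.0581 intr=0.0000 cont=1.9996 V=1.9996[hold]; j=4 S=239.9541 intr=0.0000 cont=0.0000 V=0.0000[hold]; j=5 S=361.9933 intr=0.0000 cont=0.0000 V=0.0000[hold]  S*(5)=46.3275
k=4: j=0 S=56.9017 intr=41.8583 cont=42.3743 V=42.3743[hold]; j=1 S=85.8415 intr=12.9185 cont=22.0417 V=22.0417[hold]; j=2 S=129.5000 intr=0.0000 cont=7.2179 V=7.2179[hold]; j=3 S=195.3629 intr=0.0000 cont=1.0737 V=1.0737[hold]; j=4 S=294.7232 intr=0.0000 cont=0.0000 V=0.0000[hold]  S*(4)=-
k=3: j=0 S=69.8894 intr=28.8706 cont=32.8526 V=32.8526[hold]; j=1 S=105.4347 intr=0.0000 cont=15.1424 V=15.1424[hold]; j=2 S=159.0581 intr=0.0000 cont=4.3675 V=4.3675[hold]; j=3 S=239.9541 intr=0.0000 cont=0.5765 V=0.5765[hold]  S*(3)=-
k=2: j=0 S=85.8415 intr=12.9185 cont=24.5785 V=24.5785[hold]; j=1 S=129.5000 intr=0.0000 cont=10.1317 V=10.1317[hold]; j=2 S=195.3629 intr=0.0000 cont=2.6092 V=2.6092[hold]  S*(2)=-
k=1: j=0 S=105.4347 intr=0.0000 cont=17.8397 V=17.8397[hold]; j=1 S=159.0581 intr=0.0000 cont=6.6357 V=6.6357[hold]  S*(1)=-
k=0: j=0 S=129.5000 intr=0.0000 cont=12.6194 V=12.6194[hold]  S*(0)=-

price = 12.6194
boundary = - - - - - 46.3275 56.9017 69.8894
tree:
12.6194
17.8397 6.6357
24.5785 10.1317 2.6092
32.8526 15.1424 4.3675 0.5765
42.3743 22.0417 7.2179 1.0737 0.0000
52.4325 31.0350 11.7364 1.9996 0.0000 0.0000
61.0416 41.8583 18.6799 3.7242 0.0000 0.0000 0.0000
68.0509 52.4325 28.8706 6.9362 0.0000 0.0000 0.0000 0.0000
73.7577 61.0416 41.8583 12.9185 0.0000 0.0000 0.0000 0.0000 0.0000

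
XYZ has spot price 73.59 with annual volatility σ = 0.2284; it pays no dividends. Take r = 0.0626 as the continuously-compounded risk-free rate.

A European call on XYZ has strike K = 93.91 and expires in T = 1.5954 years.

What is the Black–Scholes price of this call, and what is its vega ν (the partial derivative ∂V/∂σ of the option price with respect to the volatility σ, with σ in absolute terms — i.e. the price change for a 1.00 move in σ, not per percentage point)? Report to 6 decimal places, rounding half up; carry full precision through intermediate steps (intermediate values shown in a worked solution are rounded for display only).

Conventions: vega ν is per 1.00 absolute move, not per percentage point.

σ√T = 0.2284·√1.5954 = 0.288490
d₁ = (ln(S/K) + (r+σ²/2)T) / (σ√T) = (ln(73.59/93.91) + (0.0626+0.2284²/2)·1.5954) / 0.288490 = (-0.243828 + 0.141485) / 0.288490 = -0.354752
d₂ = d₁ − σ√T = -0.354752 − 0.288490 = -0.643242
e^{−rT} = 0.904953
N(d₁) = 0.361388,  N(d₂) = 0.260034
Call price V = S·N(d₁) − K·e^{−rT}·N(d₂) = 26.594521 − 22.098730 = 4.495792
φ(d₁) = (1/√(2π))·e^{−d₁²/2} = 0.374613
ν = S·φ(d₁)·√T = 34.820573

price = 4.495792
ν = 34.820573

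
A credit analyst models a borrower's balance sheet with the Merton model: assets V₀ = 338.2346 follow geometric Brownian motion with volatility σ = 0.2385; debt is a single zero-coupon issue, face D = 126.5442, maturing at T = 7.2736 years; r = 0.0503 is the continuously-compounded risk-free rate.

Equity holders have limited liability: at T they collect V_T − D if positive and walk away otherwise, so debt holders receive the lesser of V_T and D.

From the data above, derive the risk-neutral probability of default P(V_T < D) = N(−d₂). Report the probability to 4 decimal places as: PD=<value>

PD=0.0379

With assets at 338.2346 and a single debt payment of 126.5442 at 7.2736 years:
d₁ = [ln(V₀/D) + (r + σ²/2)T] / (σ√T)
   = [ln(338.2346/126.5442) + (0.0503 + 0.5·0.2385²)·7.2736] / (0.2385·√7.2736)
   = [0.983148 + 0.572731] / 0.643225 = 2.418872
d₂ = d₁ − σ√T = 2.418872 − 0.643225 = 1.775647
risk-neutral PD = N(−d₂) = N(-1.775647) = 0.037896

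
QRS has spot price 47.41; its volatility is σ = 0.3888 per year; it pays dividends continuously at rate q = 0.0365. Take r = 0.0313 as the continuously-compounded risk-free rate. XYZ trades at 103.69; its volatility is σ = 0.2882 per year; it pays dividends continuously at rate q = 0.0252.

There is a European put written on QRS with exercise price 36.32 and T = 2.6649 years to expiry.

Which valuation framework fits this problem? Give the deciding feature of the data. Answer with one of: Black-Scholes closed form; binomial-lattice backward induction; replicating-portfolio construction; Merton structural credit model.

framework: Black-Scholes closed form

Key observation: with QRS following a GBM at constant σ and r, the European put struck at 36.32 prices in closed form — nothing here needs a stepwise model or a balance sheet.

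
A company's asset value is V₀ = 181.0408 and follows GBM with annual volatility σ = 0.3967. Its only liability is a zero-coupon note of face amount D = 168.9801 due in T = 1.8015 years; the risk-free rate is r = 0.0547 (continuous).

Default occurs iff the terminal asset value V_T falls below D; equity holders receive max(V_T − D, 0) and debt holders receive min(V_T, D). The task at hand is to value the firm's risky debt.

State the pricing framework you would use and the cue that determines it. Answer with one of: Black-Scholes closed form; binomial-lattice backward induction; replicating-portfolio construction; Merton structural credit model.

framework: Merton structural credit model

Key observation: the data describe a firm's assets (V₀ = 181.0408, GBM) and a single zero-coupon debt of face 168.9801, so credit quantities follow from equity-as-call in the structural model.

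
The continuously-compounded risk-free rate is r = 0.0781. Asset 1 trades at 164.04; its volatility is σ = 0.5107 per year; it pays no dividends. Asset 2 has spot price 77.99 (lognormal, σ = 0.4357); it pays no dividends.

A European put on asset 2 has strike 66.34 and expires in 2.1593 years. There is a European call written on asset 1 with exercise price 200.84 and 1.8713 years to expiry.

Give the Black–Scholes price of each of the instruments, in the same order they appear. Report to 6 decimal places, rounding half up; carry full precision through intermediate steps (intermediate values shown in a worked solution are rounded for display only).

[asset 2 put K=66.34]
σ√T = 0.4357·√2.1593 = 0.640242
d₁ = (ln(S/K) + (r+σ²/2)T) / (σ√T) = (ln(77.99/66.34) + (0.0781+0.4357²/2)·2.1593) / 0.640242 = (0.161788 + 0.373596) / 0.640242 = 0.836221
d₂ = d₁ − σ√T = 0.836221 − 0.640242 = 0.195979
e^{−rT} = 0.844812
N(−d₁) = 0.201515,  N(−d₂) = 0.422313
price = K·e^{−rT}·N(−d₂) − S·N(−d₁) = 23.668467 − 15.716176 = 7.952291
[asset 1 call K=200.84]
σ√T = 0.5107·√1.8713 = 0.698614
d₁ = (ln(S/K) + (r+σ²/2)T) / (σ√T) = (ln(164.04/200.84) + (0.0781+0.5107²/2)·1.8713) / 0.698614 = (-0.202398 + 0.390180) / 0.698614 = 0.268791
d₂ = d₁ − σ√T = 0.268791 − 0.698614 = -0.429823
e^{−rT} = 0.864029
N(d₁) = 0.605955,  N(d₂) = 0.333662
price = S·N(d₁) − K·e^{−rT}·N(d₂) = 99.400821 − 57.900931 = 41.499890

price(asset 2 put K=66.34) = 7.952291
price(asset 1 call K=200.84) = 41.499890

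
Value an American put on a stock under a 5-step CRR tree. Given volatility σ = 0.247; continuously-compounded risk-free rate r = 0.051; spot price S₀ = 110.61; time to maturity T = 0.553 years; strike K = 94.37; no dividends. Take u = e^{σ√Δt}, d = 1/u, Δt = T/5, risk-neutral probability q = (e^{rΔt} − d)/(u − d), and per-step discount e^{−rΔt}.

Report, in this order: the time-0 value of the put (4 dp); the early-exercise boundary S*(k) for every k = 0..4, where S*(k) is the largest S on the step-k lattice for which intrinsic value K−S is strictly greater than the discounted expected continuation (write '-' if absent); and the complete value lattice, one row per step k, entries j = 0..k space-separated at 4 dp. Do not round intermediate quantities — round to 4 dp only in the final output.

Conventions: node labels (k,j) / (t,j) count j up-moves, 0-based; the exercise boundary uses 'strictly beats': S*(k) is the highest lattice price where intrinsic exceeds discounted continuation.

price = 1.6884
boundary = - - - - 79.6336
tree:
1.6884
3.0358 0.4324
5.3346 0.8945 0.0000
9.0796 1.8504 0.0000 0.0000
14.7364 3.8280 0.0000 0.0000 0.0000
21.0164 7.9189 0.0000 0.0000 0.0000 0.0000

Δt=0.11060, u=1.08561, d=0.92114, q=0.51387, disc=e^(-rΔt)=0.99438
k=5 terminal: V=max(K-S,0) → 21.0164 7.9189 0.0000 0.0000 0.0000 0.0000
k=4: j=0 S=79.6336 intr=14.7364 cont=14.2056 V=14.7364[EX]; j=1 S=93.8524 intr=0.5176 cont=3.8280 V=3.8280[hold]; j=2 S=110.6100 intr=0.0000 cont=0.0000 V=0.0000[hold]; j=3 S=130.3598 intr=0.0000 cont=0.0000 V=0.0000[hold]; j=4 S=153.6359 intr=0.0000 cont=0.0000 V=0.0000[hold]  S*(4)=79.6336
k=3: j=0 S=86.4511 intr=7.9189 cont=9.0796 V=9.0796[hold]; j=1 S=101.8872 intr=0.0000 cont=1.8504 V=1.8504[hold]; j=2 S=120.0795 intr=0.0000 cont=0.0000 V=0.0000[hold]; j=3 S=141.5201 intr=0.0000 cont=0.0000 V=0.0000[hold]  S*(3)=-
k=2: j=0 S=93.8524 intr=0.5176 cont=5.3346 V=5.3346[hold]; j=1 S=110.6100 intr=0.0000 cont=0.8945 V=0.8945[hold]; j=2 S=130.3598 intr=0.0000 cont=0.0000 V=0.0000[hold]  S*(2)=-
k=1: j=0 S=101.8872 intr=0.0000 cont=3.0358 V=3.0358[hold]; j=1 S=120.0795 intr=0.0000 cont=0.4324 V=0.4324[hold]  S*(1)=-
k=0: j=0 S=110.6100 intr=0.0000 cont=1.6884 V=1.6884[hold]  S*(0)=-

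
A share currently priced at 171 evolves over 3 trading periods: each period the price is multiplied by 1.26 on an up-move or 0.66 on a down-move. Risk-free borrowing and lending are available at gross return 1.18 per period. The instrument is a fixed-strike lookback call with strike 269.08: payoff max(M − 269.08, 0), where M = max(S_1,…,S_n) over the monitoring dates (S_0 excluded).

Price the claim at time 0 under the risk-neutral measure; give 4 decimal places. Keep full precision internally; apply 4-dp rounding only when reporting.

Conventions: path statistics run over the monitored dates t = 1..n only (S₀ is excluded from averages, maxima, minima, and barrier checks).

price = 29.0624

Risk-neutral up-probability p* = (R−d)/(u−d) = (1.18−0.66)/(1.26−0.66) = 0.8667; the claim prices as the p*-weighted sum of path payoffs discounted by R^3.
Enumerate all 2^3 = 8 price paths (U = up ×1.26, D = down ×0.66); each path with k up-moves has probability p*^k·(1−p*)^(3−k).
DDD: M=112.8600, payoff=0.0000, prob=0.002370
UDD: M=215.4600, payoff=0.0000, prob=0.015407
DUD: M=142.2036, payoff=0.0000, prob=0.015407
UUD: M=271.4796, payoff=2.3996, prob=0.100148
DDU: M=112.8600, payoff=0.0000, prob=0.015407
UDU: M=215.4600, payoff=0.0000, prob=0.100148
DUU: M=179.1765, payoff=0.0000, prob=0.100148
UUU: M=342.0643, payoff=72.9843, prob=0.650963
Price = Σ prob·payoff / R^3 = 47.750389 / 1.643032 = 29.0624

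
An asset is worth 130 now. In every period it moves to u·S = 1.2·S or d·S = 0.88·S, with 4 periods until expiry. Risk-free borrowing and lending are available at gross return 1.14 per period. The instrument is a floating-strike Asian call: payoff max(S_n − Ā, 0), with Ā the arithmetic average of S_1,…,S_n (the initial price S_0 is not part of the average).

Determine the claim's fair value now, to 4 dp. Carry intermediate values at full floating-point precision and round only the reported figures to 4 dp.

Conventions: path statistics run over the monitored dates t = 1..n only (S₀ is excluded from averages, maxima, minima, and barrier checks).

Under the martingale measure an up-move has probability p* = 0.8125; value the claim as the probability-weighted average of per-path payoffs, discounted 4 periods at R = 1.14.
Enumerate all 2^4 = 16 price paths (U = up ×1.2, D = down ×0.88); each path with k up-moves has probability p*^k·(1−p*)^(4−k).
DDDD: Ā=95.4059, payoff=0.0000, prob=0.001236
UDDD: Ā=130.0990, payoff=0.0000, prob=0.005356
DUDD: Ā=119.6990, payoff=0.0000, prob=0.005356
UUDD: Ā=163.2259, payoff=0.0000, prob=0.023209
DDUD: Ā=110.5470, payoff=0.0000, prob=0.005356
UDUD: Ā=150.7459, payoff=0.0000, prob=0.023209
DUUD: Ā=140.3459, payoff=4.6218, prob=0.023209
UUUD: Ā=191.3808, payoff=6.3024, prob=0.100571
DDDU: Ā=102.4932, payoff=3.8164, prob=0.005356
UDDU: Ā=139.7635, payoff=5.2042, prob=0.023209
DUDU: Ā=129.3635, payoff=15.6042, prob=0.023209
UUDU: Ā=176.4048, payoff=21.2784, prob=0.100571
DDUU: Ā=120.2115, payoff=24.7562, prob=0.023209
UDUU: Ā=163.9248, payoff=33.7584, prob=0.100571
DUUU: Ā=153.5248, payoff=44.1584, prob=0.100571
UUUU: Ā=209.3520, payoff=60.2160, prob=0.435806
Price = Σ prob·payoff / R^4 = 38.037669 / 1.688960 = 22.5214

price = 22.5214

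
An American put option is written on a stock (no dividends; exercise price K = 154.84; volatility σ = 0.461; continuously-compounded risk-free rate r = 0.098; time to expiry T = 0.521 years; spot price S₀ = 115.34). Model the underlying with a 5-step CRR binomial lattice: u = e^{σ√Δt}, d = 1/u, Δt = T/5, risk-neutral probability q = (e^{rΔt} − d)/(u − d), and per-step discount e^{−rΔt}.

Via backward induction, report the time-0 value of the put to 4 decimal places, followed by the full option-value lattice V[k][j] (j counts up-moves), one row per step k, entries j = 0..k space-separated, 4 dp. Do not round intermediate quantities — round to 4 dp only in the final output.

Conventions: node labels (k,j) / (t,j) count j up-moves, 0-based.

Δt=0.10420, u=1.16045, d=0.86173, q=0.49723, disc=e^(-rΔt)=0.98984
k=5 terminal: V=max(K-S,0) → 100.0324 81.0332 55.4478 20.9933 0.0000 0.0000
k=4: j=0 S=63.6017 intr=91.2383 cont=89.6652 V=91.2383[EX]; j=1 S=85.6494 intr=69.1906 cont=67.6175 V=69.1906[EX]; j=2 S=115.3400 intr=39.5000 cont=37.9269 V=39.5000[EX]; j=3 S=155.3229 intr=0.0000 cont=10.4477 V=10.4477[hold]; j=4 S=209.1659 intr=0.0000 cont=0.0000 V=0.0000[hold]
k=3: j=0 S=73.8068 intr=81.0332 cont=79.4600 V=81.0332[EX]; j=1 S=99.3922 intr=55.4478 cont=53.8747 V=55.4478[EX]; j=2 S=133.8467 intr=20.9933 cont=24.7999 V=24.7999[hold]; j=3 S=180.2450 intr=0.0000 cont=5.1995 V=5.1995[hold]
k=2: j=0 S=85.6494 intr=69.1906 cont=67.6175 V=69.1906[EX]; j=1 S=115.3400 intr=39.5000 cont=39.8004 V=39.8004[hold]; j=2 S=155.3229 intr=0.0000 cont=14.9011 V=14.9011[hold]
k=1: j=0 S=99.3922 intr=55.4478 cont=54.0226 V=55.4478[EX]; j=1 S=133.8467 intr=20.9933 cont=27.1413 V=27.1413[hold]
k=0: j=0 S=115.3400 intr=39.5000 cont=40.9528 V=40.9528[hold]

price = 40.9528
tree:
40.9528
55.4478 27.1413
69.1906 39.8004 14.9011
81.0332 55.4478 24.7999 5.1995
91.2383 69.1906 39.5000 10.4477 0.0000
100.0324 81.0332 55.4478 20.9933 0.0000 0.0000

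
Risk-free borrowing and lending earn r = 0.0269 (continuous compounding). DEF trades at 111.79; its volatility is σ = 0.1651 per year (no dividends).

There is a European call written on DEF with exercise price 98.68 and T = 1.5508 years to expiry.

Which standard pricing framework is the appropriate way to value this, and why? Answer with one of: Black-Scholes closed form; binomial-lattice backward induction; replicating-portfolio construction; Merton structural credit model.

framework: Black-Scholes closed form

Key observation: the strike-98.68 call on DEF is European-exercise on a continuously-modelled lognormal underlying, so its value is a single closed-form evaluation.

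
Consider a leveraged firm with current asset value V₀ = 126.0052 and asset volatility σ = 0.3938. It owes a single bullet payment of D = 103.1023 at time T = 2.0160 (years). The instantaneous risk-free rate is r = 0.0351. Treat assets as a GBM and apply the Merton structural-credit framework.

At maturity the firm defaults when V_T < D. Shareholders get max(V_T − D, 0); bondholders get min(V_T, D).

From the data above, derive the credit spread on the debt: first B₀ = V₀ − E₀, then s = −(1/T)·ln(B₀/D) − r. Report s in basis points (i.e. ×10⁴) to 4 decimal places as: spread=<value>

spread=674.0696

Work the structural quantities from V₀ = 126.0052 against face 103.1023:
d₁ = [ln(V₀/D) + (r + σ²/2)T] / (σ√T)
   = [ln(126.0052/103.1023) + (0.0351 + 0.5·0.3938²)·2.0160] / (0.3938·√2.0160)
   = [0.200601 + 0.227081] / 0.559141 = 0.764892
d₂ = d₁ − σ√T = 0.764892 − 0.559141 = 0.205752
N(d₁) = 0.777832,  N(d₂) = 0.581507,  e^(−rT) = 0.931684
E₀ = V₀·N(d₁) − D·e^(−rT)·N(d₂)
   = 126.0052·0.777832 − 103.1023·0.931684·0.581507 = 42.151998
B₀ = V₀ − E₀ = 126.0052 − 42.151998 = 83.853202
spread = −(1/T)·ln(B₀/D) − r = −(1/2.0160)·ln(83.853202/103.1023) − 0.0351 = 0.06740696
in basis points: 0.06740696 × 10⁴ = 674.0696 bp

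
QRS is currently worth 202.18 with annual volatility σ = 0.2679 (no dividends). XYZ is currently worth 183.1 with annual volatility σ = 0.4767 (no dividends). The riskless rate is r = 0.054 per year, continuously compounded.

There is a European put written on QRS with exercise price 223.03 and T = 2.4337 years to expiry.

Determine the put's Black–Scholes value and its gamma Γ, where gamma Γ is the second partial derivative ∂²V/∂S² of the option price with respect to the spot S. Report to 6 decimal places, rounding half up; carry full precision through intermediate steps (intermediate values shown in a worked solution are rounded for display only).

σ√T = 0.2679·√2.4337 = 0.417933
d₁ = (ln(S/K) + (r+σ²/2)T) / (σ√T) = (ln(202.18/223.03) + (0.054+0.2679²/2)·2.4337) / 0.417933 = (-0.098148 + 0.218754) / 0.417933 = 0.288577
d₂ = d₁ − σ√T = 0.288577 − 0.417933 = -0.129356
e^{−rT} = 0.876850
N(−d₁) = 0.386453,  N(−d₂) = 0.551462
Put price V = K·e^{−rT}·N(−d₂) − S·N(−d₁) = 107.845959 − 78.132978 = 29.712980
φ(d₁) = (1/√(2π))·e^{−d₁²/2} = 0.382672
Γ = φ(d₁) / (S·σ·√T) = 0.004529

price = 29.712980
Γ = 0.004529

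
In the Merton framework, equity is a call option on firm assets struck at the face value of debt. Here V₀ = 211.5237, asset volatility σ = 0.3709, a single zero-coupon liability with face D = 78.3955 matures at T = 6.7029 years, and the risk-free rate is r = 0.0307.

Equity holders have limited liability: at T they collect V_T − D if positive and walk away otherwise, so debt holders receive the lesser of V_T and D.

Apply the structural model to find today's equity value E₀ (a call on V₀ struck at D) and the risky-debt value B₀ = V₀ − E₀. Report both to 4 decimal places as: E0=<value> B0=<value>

E0=152.9496 B0=58.5741

Equity is a call on the firm's assets struck at D = 78.3955:
d₁ = [ln(V₀/D) + (r + σ²/2)T] / (σ√T)
   = [ln(211.5237/78.3955) + (0.0307 + 0.5·0.3709²)·6.7029] / (0.3709·√6.7029)
   = [0.992571 + 0.666827] / 0.960259 = 1.728074
d₂ = d₁ − σ√T = 1.728074 − 0.960259 = 0.767815
N(d₁) = 0.958013,  N(d₂) = 0.778702,  e^(−rT) = 0.814013
E₀ = V₀·N(d₁) − D·e^(−rT)·N(d₂)
   = 211.5237·0.958013 − 78.3955·0.814013·0.778702 = 152.949551
B₀ = V₀ − E₀ = 211.5237 − 152.949551 = 58.574149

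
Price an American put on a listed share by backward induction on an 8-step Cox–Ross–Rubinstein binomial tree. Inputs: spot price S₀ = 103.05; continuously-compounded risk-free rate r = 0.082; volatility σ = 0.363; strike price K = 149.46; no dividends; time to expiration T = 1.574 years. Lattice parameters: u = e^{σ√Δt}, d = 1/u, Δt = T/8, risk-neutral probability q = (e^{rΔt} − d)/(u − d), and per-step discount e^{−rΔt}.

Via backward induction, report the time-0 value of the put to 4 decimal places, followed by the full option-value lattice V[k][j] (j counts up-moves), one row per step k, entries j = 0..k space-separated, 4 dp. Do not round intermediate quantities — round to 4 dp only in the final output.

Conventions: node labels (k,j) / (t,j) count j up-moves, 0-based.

params: Δt=0.19675 u=1.17470 d=0.85128 q=0.51012 e^(-rΔt)=0.98400
t_8 payoffs: 121.0398 110.2422 95.3425 74.7820 46.4100 7.2589 0.0000 0.0000 0.0000
k=7: node(7,0) S=33.3853 payoff=116.0747 vs cont=113.6827 → 116.0747 [stop]  node(7,1) S=46.0692 payoff=103.3908 vs cont=100.9989 → 103.3908 [stop]  node(7,2) S=63.5719 payoff=85.8881 vs cont=83.4961 → 85.8881 [stop]  node(7,3) S=87.7244 payoff=61.7356 vs cont=59.3436 → 61.7356 [stop]  node(7,4) S=121.0530 payoff=28.4070 vs cont=26.0150 → 28.4070 [stop]  node(7,5) S=167.0439 payoff=0.0000 vs cont=3.4990 → 3.4990 [wait]  node(7,6) S=230.5079 payoff=0.0000 vs cont=0.0000 → 0.0000 [wait]  node(7,7) S=318.0833 payoff=0.0000 vs cont=0.0000 → 0.0000 [wait]
k=6: node(6,0) S=39.2178 payoff=110.2422 vs cont=107.8503 → 110.2422 [stop]  node(6,1) S=54.1175 payoff=95.3425 vs cont=92.9505 → 95.3425 [stop]  node(6,2) S=74.6780 payoff=74.7820 vs cont=72.3900 → 74.7820 [stop]  node(6,3) S=103.0500 payoff=46.4100 vs cont=44.0180 → 46.4100 [stop]  node(6,4) S=142.2011 payoff=7.2589 vs cont=15.4496 → 15.4496 [wait]  node(6,5) S=196.2267 payoff=0.0000 vs cont=1.6867 → 1.6867 [wait]  node(6,6) S=270.7779 payoff=0.0000 vs cont=0.0000 → 0.0000 [wait]
k=5: node(5,0) S=46.0692 payoff=103.3908 vs cont=100.9989 → 103.3908 [stop]  node(5,1) S=63.5719 payoff=85.8881 vs cont=83.4961 → 85.8881 [stop]  node(5,2) S=87.7244 payoff=61.7356 vs cont=59.3436 → 61.7356 [stop]  node(5,3) S=121.0530 payoff=28.4070 vs cont=30.1265 → 30.1265 [wait]  node(5,4) S=167.0439 payoff=0.0000 vs cont=8.2940 → 8.2940 [wait]  node(5,5) S=230.5079 payoff=0.0000 vs cont=0.8130 → 0.8130 [wait]
k=4: node(4,0) S=54.1175 payoff=95.3425 vs cont=92.9505 → 95.3425 [stop]  node(4,1) S=74.6780 payoff=74.7820 vs cont=72.3900 → 74.7820 [stop]  node(4,2) S=103.0500 payoff=46.4100 vs cont=44.8811 → 46.4100 [stop]  node(4,3) S=142.2011 payoff=7.2589 vs cont=18.6853 → 18.6853 [wait]  node(4,4) S=196.2267 payoff=0.0000 vs cont=4.4061 → 4.4061 [wait]
k=3: node(3,0) S=63.5719 payoff=85.8881 vs cont=83.4961 → 85.8881 [stop]  node(3,1) S=87.7244 payoff=61.7356 vs cont=59.3436 → 61.7356 [stop]  node(3,2) S=121.0530 payoff=28.4070 vs cont=31.7506 → 31.7506 [wait]  node(3,3) S=167.0439 payoff=0.0000 vs cont=11.2187 → 11.2187 [wait]
k=2: node(2,0) S=74.6780 payoff=74.7820 vs cont=72.3900 → 74.7820 [stop]  node(2,1) S=103.0500 payoff=46.4100 vs cont=45.6964 → 46.4100 [stop]  node(2,2) S=142.2011 payoff=7.2589 vs cont=20.9364 → 20.9364 [wait]
k=1: node(1,0) S=87.7244 payoff=61.7356 vs cont=59.3436 → 61.7356 [stop]  node(1,1) S=121.0530 payoff=28.4070 vs cont=32.8806 → 32.8806 [wait]
k=0: node(0,0) S=103.0500 payoff=46.4100 vs cont=46.2636 → 46.4100 [stop]

price = 46.4100
tree:
46.4100
61.7356 32.8806
74.7820 46.4100 20.9364
85.8881 61.7356 31.7506 11.2187
95.3425 74.7820 46.4100 18.6853 4.4061
103.3908 85.8881 61.7356 30.1265 8.2940 0.8130
110.2422 95.3425 74.7820 46.4100 15.4496 1.6867 0.0000
116.0747 103.3908 85.8881 61.7356 28.4070 3.4990 0.0000 0.0000
121.0398 110.2422 95.3425 74.7820 46.4100 7.2589 0.0000 0.0000 0.0000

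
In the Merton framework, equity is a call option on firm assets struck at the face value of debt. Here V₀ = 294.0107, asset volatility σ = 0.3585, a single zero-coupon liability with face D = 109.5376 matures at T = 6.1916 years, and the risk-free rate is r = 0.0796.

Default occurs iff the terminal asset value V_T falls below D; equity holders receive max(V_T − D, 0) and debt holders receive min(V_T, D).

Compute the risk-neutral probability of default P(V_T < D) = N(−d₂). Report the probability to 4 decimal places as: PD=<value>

PD=0.1125

Work the structural quantities from V₀ = 294.0107 against face 109.5376:
d₁ = [ln(V₀/D) + (r + σ²/2)T] / (σ√T)
   = [ln(294.0107/109.5376) + (0.0796 + 0.5·0.3585²)·6.1916] / (0.3585·√6.1916)
   = [0.987348 + 0.890731] / 0.892053 = 2.105345
d₂ = d₁ − σ√T = 2.105345 − 0.892053 = 1.213292
risk-neutral PD = N(−d₂) = N(-1.213292) = 0.112509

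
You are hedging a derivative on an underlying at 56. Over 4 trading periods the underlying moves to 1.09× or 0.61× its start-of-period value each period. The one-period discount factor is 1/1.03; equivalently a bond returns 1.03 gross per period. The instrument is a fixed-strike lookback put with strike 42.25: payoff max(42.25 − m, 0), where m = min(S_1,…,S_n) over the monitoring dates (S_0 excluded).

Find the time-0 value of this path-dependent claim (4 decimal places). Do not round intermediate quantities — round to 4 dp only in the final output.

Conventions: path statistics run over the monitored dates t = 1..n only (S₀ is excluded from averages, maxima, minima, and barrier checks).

price = 2.4813

Risk-neutral up-probability p* = (R−d)/(u−d) = (1.03−0.61)/(1.09−0.61) = 0.8750; the claim prices as the p*-weighted sum of path payoffs discounted by R^4.
Enumerate all 2^4 = 16 price paths (U = up ×1.09, D = down ×0.61); each path with k up-moves has probability p*^k·(1−p*)^(4−k).
DDDD: m=7.7537, payoff=34.4963, prob=0.000244
UDDD: m=13.8549, payoff=28.3951, prob=0.001709
DUDD: m=13.8549, payoff=28.3951, prob=0.001709
UUDD: m=24.7572, payoff=17.4928, prob=0.011963
DDUD: m=13.8549, payoff=28.3951, prob=0.001709
UDUD: m=24.7572, payoff=17.4928, prob=0.011963
DUUD: m=24.7572, payoff=17.4928, prob=0.011963
UUUD: m=44.2382, payoff=0.0000, prob=0.083740
DDDU: m=12.7109, payoff=29.5391, prob=0.001709
UDDU: m=22.7130, payoff=19.5370, prob=0.011963
DUDU: m=22.7130, payoff=19.5370, prob=0.011963
UUDU: m=40.5855, payoff=1.6645, prob=0.083740
DDUU: m=20.8376, payoff=21.4124, prob=0.011963
UDUU: m=37.2344, payoff=5.0156, prob=0.083740
DUUU: m=34.1600, payoff=8.0900, prob=0.083740
UUUU: m=61.0400, payoff=0.0000, prob=0.586182
Price = Σ prob·payoff / R^4 = 2.792724 / 1.125509 = 2.4813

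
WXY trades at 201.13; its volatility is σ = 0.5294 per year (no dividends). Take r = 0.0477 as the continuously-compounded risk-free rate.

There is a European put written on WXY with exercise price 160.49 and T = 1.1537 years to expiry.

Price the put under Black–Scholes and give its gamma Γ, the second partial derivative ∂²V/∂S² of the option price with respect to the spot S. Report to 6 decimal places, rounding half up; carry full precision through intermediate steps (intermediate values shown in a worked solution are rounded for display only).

σ√T = 0.5294·√1.1537 = 0.568631
d₁ = (ln(S/K) + (r+σ²/2)T) / (σ√T) = (ln(201.13/160.49) + (0.0477+0.5294²/2)·1.1537) / 0.568631 = (0.225720 + 0.216702) / 0.568631 = 0.778048
d₂ = d₁ − σ√T = 0.778048 − 0.568631 = 0.209417
e^{−rT} = 0.946455
N(−d₁) = 0.218270,  N(−d₂) = 0.417061
Put price V = K·e^{−rT}·N(−d₂) − S·N(−d₁) = 63.350224 − 43.900743 = 19.449482
φ(d₁) = (1/√(2π))·e^{−d₁²/2} = 0.294753
Γ = φ(d₁) / (S·σ·√T) = 0.002577

price = 19.449482
Γ = 0.002577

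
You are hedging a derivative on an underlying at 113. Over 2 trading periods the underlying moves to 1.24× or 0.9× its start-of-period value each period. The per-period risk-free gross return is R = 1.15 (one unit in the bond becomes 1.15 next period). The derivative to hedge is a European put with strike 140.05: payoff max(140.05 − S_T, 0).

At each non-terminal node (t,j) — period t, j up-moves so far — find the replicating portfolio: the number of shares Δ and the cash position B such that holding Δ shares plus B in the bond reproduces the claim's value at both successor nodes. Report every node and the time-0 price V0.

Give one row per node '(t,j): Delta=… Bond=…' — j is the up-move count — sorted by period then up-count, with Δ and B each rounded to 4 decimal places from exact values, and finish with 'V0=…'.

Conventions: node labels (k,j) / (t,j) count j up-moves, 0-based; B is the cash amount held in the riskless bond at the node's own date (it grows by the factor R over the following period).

(0,0): Delta=-0.4392 Bond=56.3023
(1,0): Delta=-1.0000 Bond=121.7826
(1,1): Delta=-0.2926 Bond=44.2150
V0=6.6745

Risk-neutral probability p* = (R−d)/(u−d) = (1.15−0.9)/(1.24−0.9) = 0.7353.
At maturity the claim pays: V(2,0)=48.5200, V(2,1)=13.9420, V(2,2)=0.0000
Node (1,0) S=101.7000: V=(p*·13.9420+(1−p*)·48.5200)/1.15=20.0826; Δ=(13.9420−48.5200)/(126.1080−91.5300)=-1.0000; B=V−Δ·S=121.7826
Node (1,1) S=140.1200: V=(p*·0.0000+(1−p*)·13.9420)/1.15=3.2092; Δ=(0.0000−13.9420)/(173.7488−126.1080)=-0.2926; B=V−Δ·S=44.2150
Node (0,0) S=113.0000: V=(p*·3.2092+(1−p*)·20.0826)/1.15=6.6745; Δ=(3.2092−20.0826)/(140.1200−101.7000)=-0.4392; B=V−Δ·S=56.3023
Sanity check at the root: Δ(0,0)·S0 + B(0,0) reproduces V0 = 6.6745.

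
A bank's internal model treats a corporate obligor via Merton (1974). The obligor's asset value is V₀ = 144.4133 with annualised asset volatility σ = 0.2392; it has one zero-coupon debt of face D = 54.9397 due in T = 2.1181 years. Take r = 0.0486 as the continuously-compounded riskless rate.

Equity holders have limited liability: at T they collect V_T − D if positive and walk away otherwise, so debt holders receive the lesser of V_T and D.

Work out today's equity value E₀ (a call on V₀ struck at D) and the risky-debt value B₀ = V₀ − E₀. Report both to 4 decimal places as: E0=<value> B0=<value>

Apply the equity-as-call identities (strike 54.9397, horizon 2.1181 years):
d₁ = [ln(V₀/D) + (r + σ²/2)T] / (σ√T)
   = [ln(144.4133/54.9397) + (0.0486 + 0.5·0.2392²)·2.1181] / (0.2392·√2.1181)
   = [0.966443 + 0.163535] / 0.348124 = 3.245903
d₂ = d₁ − σ√T = 3.245903 − 0.348124 = 2.897779
N(d₁) = 0.999415,  N(d₂) = 0.998121,  e^(−rT) = 0.902181
E₀ = V₀·N(d₁) − D·e^(−rT)·N(d₂)
   = 144.4133·0.999415 − 54.9397·0.902181·0.998121 = 94.856323
B₀ = V₀ − E₀ = 144.4133 − 94.856323 = 49.556977

E0=94.8563 B0=49.5570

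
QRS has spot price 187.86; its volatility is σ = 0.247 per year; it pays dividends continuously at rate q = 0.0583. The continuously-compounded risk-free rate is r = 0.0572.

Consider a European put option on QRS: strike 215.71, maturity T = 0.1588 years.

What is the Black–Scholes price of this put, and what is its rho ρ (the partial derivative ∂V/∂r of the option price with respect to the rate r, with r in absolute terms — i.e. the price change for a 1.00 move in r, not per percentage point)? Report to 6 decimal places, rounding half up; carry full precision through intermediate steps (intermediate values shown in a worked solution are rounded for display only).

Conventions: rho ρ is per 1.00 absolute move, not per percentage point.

price = 28.340189
ρ = -31.474679

σ√T = 0.247·√0.1588 = 0.098429
d₁ = (ln(S/K) + (r−q+σ²/2)T) / (σ√T) = (ln(187.86/215.71) + (0.0572−0.0583+0.247²/2)·0.1588) / 0.098429 = (-0.138238 + 0.004669) / 0.098429 = -1.357006
d₂ = d₁ − σ√T = -1.357006 − 0.098429 = -1.455435
e^{−rT} = 0.990958
e^{−qT} = 0.990785
N(−d₁) = 0.912610,  N(−d₂) = 0.927226
Put price V = K·e^{−rT}·N(−d₂) − S·e^{−qT}·N(−d₁) = 198.203267 − 169.863078 = 28.340189
ρ = −K·T·e^{−rT}·N(−d₂) = -31.474679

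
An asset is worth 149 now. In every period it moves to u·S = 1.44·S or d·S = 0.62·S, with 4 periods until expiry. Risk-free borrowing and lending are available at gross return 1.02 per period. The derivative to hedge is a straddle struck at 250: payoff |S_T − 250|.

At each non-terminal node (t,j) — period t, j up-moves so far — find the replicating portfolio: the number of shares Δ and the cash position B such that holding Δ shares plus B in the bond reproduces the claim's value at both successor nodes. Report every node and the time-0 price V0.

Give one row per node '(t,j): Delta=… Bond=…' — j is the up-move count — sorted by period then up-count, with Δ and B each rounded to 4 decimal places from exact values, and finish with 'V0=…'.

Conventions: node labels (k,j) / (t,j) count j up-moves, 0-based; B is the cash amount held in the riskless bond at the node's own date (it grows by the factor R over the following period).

Under the risk-neutral measure, an up-move has probability p* = (R−d)/(u−d) = 0.4878 and values discount at R = 1.02.
At maturity the claim pays: V(4,0)=227.9833, V(4,1)=198.8643, V(4,2)=131.2333, V(4,3)=25.8452, V(4,4)=390.6727
  t=3,j=0: stock 35.5109 → up 51.1357 (V=198.8643), down 22.0167 (V=227.9833). Price 209.5872; hedge Δ=-1.0000, bond B=245.0980.
  t=3,j=1: stock 82.4769 → up 118.7667 (V=131.2333), down 51.1357 (V=198.8643). Price 162.6212; hedge Δ=-1.0000, bond B=245.0980.
  t=3,j=2: stock 191.5592 → up 275.8452 (V=25.8452), down 118.7667 (V=131.2333). Price 78.2593; hedge Δ=-0.6709, bond B=206.7814.
  t=3,j=3: stock 444.9116 → up 640.6727 (V=390.6727), down 275.8452 (V=25.8452). Price 199.8136; hedge Δ=1.0000, bond B=-245.0980.
  t=2,j=0: stock 57.2756 → up 82.4769 (V=162.6212), down 35.5109 (V=209.5872). Price 183.0166; hedge Δ=-1.0000, bond B=240.2922.
  t=2,j=1: stock 133.0272 → up 191.5592 (V=78.2593), down 82.4769 (V=162.6212). Price 119.0873; hedge Δ=-0.7734, bond B=221.9676.
  t=2,j=2: stock 308.9664 → up 444.9116 (V=199.8136), down 191.5592 (V=78.2593). Price 134.8569; hedge Δ=0.4798, bond B=-13.3800.
  t=1,j=0: stock 92.3800 → up 133.0272 (V=119.0873), down 57.2756 (V=183.0166). Price 148.8545; hedge Δ=-0.8439, bond B=226.8170.
  t=1,j=1: stock 214.5600 → up 308.9664 (V=134.8569), down 133.0272 (V=119.0873). Price 124.2939; hedge Δ=0.0896, bond B=105.0627.
  t=0,j=0: stock 149.0000 → up 214.5600 (V=124.2939), down 92.3800 (V=148.8545). Price 134.1899; hedge Δ=-0.2010, bond B=164.1418.
Verification: the root portfolio costs Δ(0,0)·S0 + B(0,0) = 134.1899, matching V0.

(0,0): Delta=-0.2010 Bond=164.1418
(1,0): Delta=-0.8439 Bond=226.8170
(1,1): Delta=0.0896 Bond=105.0627
(2,0): Delta=-1.0000 Bond=240.2922
(2,1): Delta=-0.7734 Bond=221.9676
(2,2): Delta=0.4798 Bond=-13.3800
(3,0): Delta=-1.0000 Bond=245.0980
(3,1): Delta=-1.0000 Bond=245.0980
(3,2): Delta=-0.6709 Bond=206.7814
(3,3): Delta=1.0000 Bond=-245.0980
V0=134.1899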